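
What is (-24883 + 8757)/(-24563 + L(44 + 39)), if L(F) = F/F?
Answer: 8063/12281 ≈ 0.65654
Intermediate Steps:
L(F) = 1
(-24883 + 8757)/(-24563 + L(44 + 39)) = (-24883 + 8757)/(-24563 + 1) = -16126/(-24562) = -16126*(-1/24562) = 8063/12281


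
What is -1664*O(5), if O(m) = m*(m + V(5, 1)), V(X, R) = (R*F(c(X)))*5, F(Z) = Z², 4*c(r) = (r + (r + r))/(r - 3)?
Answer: -187850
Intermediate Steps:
c(r) = 3*r/(4*(-3 + r)) (c(r) = ((r + (r + r))/(r - 3))/4 = ((r + 2*r)/(-3 + r))/4 = ((3*r)/(-3 + r))/4 = (3*r/(-3 + r))/4 = 3*r/(4*(-3 + r)))
V(X, R) = 45*R*X²/(16*(-3 + X)²) (V(X, R) = (R*(3*X/(4*(-3 + X)))²)*5 = (R*(9*X²/(16*(-3 + X)²)))*5 = (9*R*X²/(16*(-3 + X)²))*5 = 45*R*X²/(16*(-3 + X)²))
O(m) = m*(1125/64 + m) (O(m) = m*(m + (45/16)*1*5²/(-3 + 5)²) = m*(m + (45/16)*1*25/2²) = m*(m + (45/16)*1*25*(¼)) = m*(m + 1125/64) = m*(1125/64 + m))
-1664*O(5) = -26*5*(1125 + 64*5) = -26*5*(1125 + 320) = -26*5*1445 = -1664*7225/64 = -187850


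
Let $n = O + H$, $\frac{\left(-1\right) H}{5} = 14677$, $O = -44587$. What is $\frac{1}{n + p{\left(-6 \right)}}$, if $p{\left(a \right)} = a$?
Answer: $- \frac{1}{117978} \approx -8.4762 \cdot 10^{-6}$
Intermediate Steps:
$H = -73385$ ($H = \left(-5\right) 14677 = -73385$)
$n = -117972$ ($n = -44587 - 73385 = -117972$)
$\frac{1}{n + p{\left(-6 \right)}} = \frac{1}{-117972 - 6} = \frac{1}{-117978} = - \frac{1}{117978}$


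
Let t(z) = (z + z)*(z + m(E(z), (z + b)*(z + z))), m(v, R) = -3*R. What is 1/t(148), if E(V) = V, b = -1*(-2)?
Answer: -1/39383392 ≈ -2.5391e-8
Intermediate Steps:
b = 2
t(z) = 2*z*(z - 6*z*(2 + z)) (t(z) = (z + z)*(z - 3*(z + 2)*(z + z)) = (2*z)*(z - 3*(2 + z)*2*z) = (2*z)*(z - 6*z*(2 + z)) = 2*z*(z - 6*z*(2 + z)))
1/t(148) = 1/(148²*(-22 - 12*148)) = 1/(21904*(-22 - 1776)) = 1/(21904*(-1798)) = 1/(-39383392) = -1/39383392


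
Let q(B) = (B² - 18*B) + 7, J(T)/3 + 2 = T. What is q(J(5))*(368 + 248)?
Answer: -45584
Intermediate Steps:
J(T) = -6 + 3*T
q(B) = 7 + B² - 18*B
q(J(5))*(368 + 248) = (7 + (-6 + 3*5)² - 18*(-6 + 3*5))*(368 + 248) = (7 + (-6 + 15)² - 18*(-6 + 15))*616 = (7 + 9² - 18*9)*616 = (7 + 81 - 162)*616 = -74*616 = -45584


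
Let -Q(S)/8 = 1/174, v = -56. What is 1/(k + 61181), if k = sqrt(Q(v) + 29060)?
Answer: 5322747/325648455991 - 2*sqrt(54988698)/325648455991 ≈ 1.6300e-5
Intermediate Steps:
Q(S) = -4/87 (Q(S) = -8/174 = -8*1/174 = -4/87)
k = 2*sqrt(54988698)/87 (k = sqrt(-4/87 + 29060) = sqrt(2528216/87) = 2*sqrt(54988698)/87 ≈ 170.47)
1/(k + 61181) = 1/(2*sqrt(54988698)/87 + 61181) = 1/(61181 + 2*sqrt(54988698)/87)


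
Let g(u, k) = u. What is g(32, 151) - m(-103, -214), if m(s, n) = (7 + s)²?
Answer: -9184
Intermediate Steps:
g(32, 151) - m(-103, -214) = 32 - (7 - 103)² = 32 - 1*(-96)² = 32 - 1*9216 = 32 - 9216 = -9184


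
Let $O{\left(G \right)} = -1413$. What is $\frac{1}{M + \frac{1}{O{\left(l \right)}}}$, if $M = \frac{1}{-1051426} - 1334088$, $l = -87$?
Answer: $- \frac{1485664938}{1982007766859383} \approx -7.4958 \cdot 10^{-7}$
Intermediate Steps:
$M = - \frac{1402694809489}{1051426}$ ($M = - \frac{1}{1051426} - 1334088 = - \frac{1402694809489}{1051426} \approx -1.3341 \cdot 10^{6}$)
$\frac{1}{M + \frac{1}{O{\left(l \right)}}} = \frac{1}{- \frac{1402694809489}{1051426} + \frac{1}{-1413}} = \frac{1}{- \frac{1402694809489}{1051426} - \frac{1}{1413}} = \frac{1}{- \frac{1982007766859383}{1485664938}} = - \frac{1485664938}{1982007766859383}$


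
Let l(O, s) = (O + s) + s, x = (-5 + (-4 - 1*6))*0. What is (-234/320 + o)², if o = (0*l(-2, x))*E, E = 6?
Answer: 13689/25600 ≈ 0.53473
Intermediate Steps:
x = 0 (x = (-5 + (-4 - 6))*0 = (-5 - 10)*0 = -15*0 = 0)
l(O, s) = O + 2*s
o = 0 (o = (0*(-2 + 2*0))*6 = (0*(-2 + 0))*6 = (0*(-2))*6 = 0*6 = 0)
(-234/320 + o)² = (-234/320 + 0)² = (-234*1/320 + 0)² = (-117/160 + 0)² = (-117/160)² = 13689/25600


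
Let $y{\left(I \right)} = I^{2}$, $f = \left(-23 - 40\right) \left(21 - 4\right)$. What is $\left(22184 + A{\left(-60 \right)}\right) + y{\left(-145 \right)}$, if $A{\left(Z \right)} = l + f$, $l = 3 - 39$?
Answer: $42102$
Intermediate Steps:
$l = -36$ ($l = 3 - 39 = -36$)
$f = -1071$ ($f = \left(-63\right) 17 = -1071$)
$A{\left(Z \right)} = -1107$ ($A{\left(Z \right)} = -36 - 1071 = -1107$)
$\left(22184 + A{\left(-60 \right)}\right) + y{\left(-145 \right)} = \left(22184 - 1107\right) + \left(-145\right)^{2} = 21077 + 21025 = 42102$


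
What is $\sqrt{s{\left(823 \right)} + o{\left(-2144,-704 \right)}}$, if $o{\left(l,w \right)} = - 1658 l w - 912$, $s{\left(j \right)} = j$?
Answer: $i \sqrt{2502545497} \approx 50025.0 i$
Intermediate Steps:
$o{\left(l,w \right)} = -912 - 1658 l w$ ($o{\left(l,w \right)} = - 1658 l w - 912 = -912 - 1658 l w$)
$\sqrt{s{\left(823 \right)} + o{\left(-2144,-704 \right)}} = \sqrt{823 - \left(912 - -2502545408\right)} = \sqrt{823 - 2502546320} = \sqrt{-2502545497} = i \sqrt{2502545497}$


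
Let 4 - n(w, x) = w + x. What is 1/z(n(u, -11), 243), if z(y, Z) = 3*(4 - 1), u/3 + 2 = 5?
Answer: 1/9 ≈ 0.11111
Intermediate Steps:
u = 9 (u = -6 + 3*5 = -6 + 15 = 9)
n(w, x) = 4 - w - x (n(w, x) = 4 - (w + x) = 4 + (-w - x) = 4 - w - x)
z(y, Z) = 9 (z(y, Z) = 3*3 = 9)
1/z(n(u, -11), 243) = 1/9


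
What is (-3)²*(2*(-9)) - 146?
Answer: -308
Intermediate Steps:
(-3)²*(2*(-9)) - 146 = 9*(-18) - 146 = -162 - 146 = -308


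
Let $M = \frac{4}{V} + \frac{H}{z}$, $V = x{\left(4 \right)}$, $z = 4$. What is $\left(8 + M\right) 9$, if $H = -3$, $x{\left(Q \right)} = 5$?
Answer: $\frac{1449}{20} \approx 72.45$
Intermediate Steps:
$V = 5$
$M = \frac{1}{20}$ ($M = \frac{4}{5} - \frac{3}{4} = \frac{1}{20} \approx 0.05$)
$\left(8 + M\right) 9 = \left(8 + \frac{1}{20}\right) 9 = \frac{161}{20} \cdot 9 = \frac{1449}{20}$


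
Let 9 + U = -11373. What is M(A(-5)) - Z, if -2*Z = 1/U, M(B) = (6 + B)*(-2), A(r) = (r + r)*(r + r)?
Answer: -4825969/22764 ≈ -212.00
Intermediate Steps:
U = -11382 (U = -9 - 11373 = -11382)
A(r) = 4*r² (A(r) = (2*r)*(2*r) = 4*r²)
M(B) = -12 - 2*B
Z = 1/22764 (Z = -½/(-11382) = -½*(-1/11382) = 1/22764 ≈ 4.3929e-5)
M(A(-5)) - Z = (-12 - 8*(-5)²) - 1*1/22764 = (-12 - 8*25) - 1/22764 = (-12 - 2*100) - 1/22764 = (-12 - 200) - 1/22764 = -212 - 1/22764 = -4825969/22764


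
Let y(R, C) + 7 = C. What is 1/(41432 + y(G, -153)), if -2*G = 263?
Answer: 1/41272 ≈ 2.4229e-5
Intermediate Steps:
G = -263/2 (G = -½*263 = -263/2 ≈ -131.50)
y(R, C) = -7 + C
1/(41432 + y(G, -153)) = 1/(41432 + (-7 - 153)) = 1/(41432 - 160) = 1/41272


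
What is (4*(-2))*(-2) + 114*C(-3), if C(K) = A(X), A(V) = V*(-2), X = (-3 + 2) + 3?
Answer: -440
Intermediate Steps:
X = 2 (X = -1 + 3 = 2)
A(V) = -2*V
C(K) = -4 (C(K) = -2*2 = -4)
(4*(-2))*(-2) + 114*C(-3) = (4*(-2))*(-2) + 114*(-4) = -8*(-2) - 456 = 16 - 456 = -440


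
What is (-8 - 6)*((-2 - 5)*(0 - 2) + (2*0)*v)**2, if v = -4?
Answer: -2744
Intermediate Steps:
(-8 - 6)*((-2 - 5)*(0 - 2) + (2*0)*v)**2 = (-8 - 6)*((-2 - 5)*(0 - 2) + (2*0)*(-4))**2 = -14*(-7*(-2) + 0*(-4))**2 = -14*(14 + 0)**2 = -14*14**2 = -14*196 = -2744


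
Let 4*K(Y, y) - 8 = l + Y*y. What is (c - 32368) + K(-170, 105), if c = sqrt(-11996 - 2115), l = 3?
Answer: -147311/4 + I*sqrt(14111) ≈ -36828.0 + 118.79*I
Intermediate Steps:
K(Y, y) = 11/4 + Y*y/4 (K(Y, y) = 2 + (3 + Y*y)/4 = 2 + (3/4 + Y*y/4) = 11/4 + Y*y/4)
c = I*sqrt(14111) (c = sqrt(-14111) = I*sqrt(14111) ≈ 118.79*I)
(c - 32368) + K(-170, 105) = (I*sqrt(14111) - 32368) + (11/4 + (1/4)*(-170)*105) = (-32368 + I*sqrt(14111)) + (11/4 - 8925/2) = (-32368 + I*sqrt(14111)) - 17839/4 = -147311/4 + I*sqrt(14111)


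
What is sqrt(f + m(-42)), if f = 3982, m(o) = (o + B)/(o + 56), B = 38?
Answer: 4*sqrt(12194)/7 ≈ 63.101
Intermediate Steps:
m(o) = (38 + o)/(56 + o) (m(o) = (o + 38)/(o + 56) = (38 + o)/(56 + o))
sqrt(f + m(-42)) = sqrt(3982 + (38 - 42)/(56 - 42)) = sqrt(3982 - 4/14) = sqrt(3982 + (1/14)*(-4)) = sqrt(3982 - 2/7) = sqrt(27872/7) = 4*sqrt(12194)/7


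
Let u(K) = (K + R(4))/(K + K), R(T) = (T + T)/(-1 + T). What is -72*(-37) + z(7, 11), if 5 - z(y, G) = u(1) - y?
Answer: 16045/6 ≈ 2674.2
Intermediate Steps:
R(T) = 2*T/(-1 + T) (R(T) = (2*T)/(-1 + T) = 2*T/(-1 + T))
u(K) = (8/3 + K)/(2*K) (u(K) = (K + 2*4/(-1 + 4))/(K + K) = (K + 2*4/3)/((2*K)) = (K + 2*4*(⅓))*(1/(2*K)) = (K + 8/3)*(1/(2*K)) = (8/3 + K)*(1/(2*K)) = (8/3 + K)/(2*K))
z(y, G) = 19/6 + y (z(y, G) = 5 - ((⅙)*(8 + 3*1)/1 - y) = 5 - ((⅙)*1*(8 + 3) - y) = 5 - ((⅙)*1*11 - y) = 5 - (11/6 - y) = 5 + (-11/6 + y) = 19/6 + y)
-72*(-37) + z(7, 11) = -72*(-37) + (19/6 + 7) = 2664 + 61/6 = 16045/6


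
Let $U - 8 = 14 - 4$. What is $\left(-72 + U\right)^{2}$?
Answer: $2916$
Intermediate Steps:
$U = 18$ ($U = 8 + \left(14 - 4\right) = 8 + 10 = 18$)
$\left(-72 + U\right)^{2} = \left(-72 + 18\right)^{2} = \left(-54\right)^{2} = 2916$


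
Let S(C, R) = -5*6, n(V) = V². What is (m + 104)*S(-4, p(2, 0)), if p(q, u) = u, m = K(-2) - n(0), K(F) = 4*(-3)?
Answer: -2760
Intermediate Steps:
K(F) = -12
m = -12 (m = -12 - 1*0² = -12 - 1*0 = -12 + 0 = -12)
S(C, R) = -30
(m + 104)*S(-4, p(2, 0)) = (-12 + 104)*(-30) = 92*(-30) = -2760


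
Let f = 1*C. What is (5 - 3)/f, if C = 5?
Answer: 2/5 ≈ 0.40000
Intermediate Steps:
f = 5 (f = 1*5 = 5)
(5 - 3)/f = (5 - 3)/5 = (1/5)*2 = 2/5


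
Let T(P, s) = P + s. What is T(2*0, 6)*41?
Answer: 246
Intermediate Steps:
T(2*0, 6)*41 = (2*0 + 6)*41 = (0 + 6)*41 = 6*41 = 246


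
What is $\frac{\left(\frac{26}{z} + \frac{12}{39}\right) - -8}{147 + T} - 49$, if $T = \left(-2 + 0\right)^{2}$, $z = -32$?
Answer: $- \frac{1537433}{31408} \approx -48.95$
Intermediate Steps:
$T = 4$ ($T = \left(-2\right)^{2} = 4$)
$\frac{\left(\frac{26}{z} + \frac{12}{39}\right) - -8}{147 + T} - 49 = \frac{\left(\frac{26}{-32} + \frac{12}{39}\right) - -8}{147 + 4} - 49 = \frac{\left(26 \left(- \frac{1}{32}\right) + 12 \cdot \frac{1}{39}\right) + 8}{151} - 49 = \left(\left(- \frac{13}{16} + \frac{4}{13}\right) + 8\right) \frac{1}{151} - 49 = \left(- \frac{105}{208} + 8\right) \frac{1}{151} - 49 = \frac{1559}{208} \cdot \frac{1}{151} - 49 = \frac{1559}{31408} - 49 = - \frac{1537433}{31408}$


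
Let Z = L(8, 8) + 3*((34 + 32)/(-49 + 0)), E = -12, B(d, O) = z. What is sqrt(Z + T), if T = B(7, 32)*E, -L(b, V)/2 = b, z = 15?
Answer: 13*I*sqrt(58)/7 ≈ 14.144*I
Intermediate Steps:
B(d, O) = 15
L(b, V) = -2*b
Z = -982/49 (Z = -2*8 + 3*((34 + 32)/(-49 + 0)) = -16 + 3*(66/(-49)) = -16 + 3*(66*(-1/49)) = -16 + 3*(-66/49) = -16 - 198/49 = -982/49 ≈ -20.041)
T = -180 (T = 15*(-12) = -180)
sqrt(Z + T) = sqrt(-982/49 - 180) = sqrt(-9802/49) = 13*I*sqrt(58)/7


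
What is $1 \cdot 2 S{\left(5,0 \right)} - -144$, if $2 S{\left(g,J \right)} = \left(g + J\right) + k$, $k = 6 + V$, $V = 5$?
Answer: $160$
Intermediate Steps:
$k = 11$ ($k = 6 + 5 = 11$)
$S{\left(g,J \right)} = \frac{11}{2} + \frac{J}{2} + \frac{g}{2}$ ($S{\left(g,J \right)} = \frac{\left(g + J\right) + 11}{2} = \frac{\left(J + g\right) + 11}{2} = \frac{11 + J + g}{2} = \frac{11}{2} + \frac{J}{2} + \frac{g}{2}$)
$1 \cdot 2 S{\left(5,0 \right)} - -144 = 1 \cdot 2 \left(\frac{11}{2} + \frac{1}{2} \cdot 0 + \frac{1}{2} \cdot 5\right) - -144 = 1 \cdot 2 \left(\frac{11}{2} + 0 + \frac{5}{2}\right) + 144 = 1 \cdot 2 \cdot 8 + 144 = 1 \cdot 16 + 144 = 16 + 144 = 160$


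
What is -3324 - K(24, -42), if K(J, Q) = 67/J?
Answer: -79843/24 ≈ -3326.8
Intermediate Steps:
-3324 - K(24, -42) = -3324 - 67/24 = -79843/24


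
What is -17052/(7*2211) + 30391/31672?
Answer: -3319497/23342264 ≈ -0.14221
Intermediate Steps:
-17052/(7*2211) + 30391/31672 = -17052/15477 + 30391*(1/31672) = -17052*1/15477 + 30391/31672 = -812/737 + 30391/31672 = -3319497/23342264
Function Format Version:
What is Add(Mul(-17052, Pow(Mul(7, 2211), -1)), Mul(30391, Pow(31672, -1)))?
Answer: Rational(-3319497, 23342264) ≈ -0.14221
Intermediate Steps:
Add(Mul(-17052, Pow(Mul(7, 2211), -1)), Mul(30391, Pow(31672, -1))) = Add(Mul(-17052, Pow(15477, -1)), Mul(30391, Rational(1, 31672))) = Add(Mul(-17052, Rational(1, 15477)), Rational(30391, 31672)) = Add(Rational(-812, 737), Rational(30391, 31672)) = Rational(-3319497, 23342264)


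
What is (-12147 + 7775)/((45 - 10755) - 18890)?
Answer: 1093/7400 ≈ 0.14770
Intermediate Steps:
(-12147 + 7775)/((45 - 10755) - 18890) = -4372/(-10710 - 18890) = -4372/(-29600) = -4372*(-1/29600) = 1093/7400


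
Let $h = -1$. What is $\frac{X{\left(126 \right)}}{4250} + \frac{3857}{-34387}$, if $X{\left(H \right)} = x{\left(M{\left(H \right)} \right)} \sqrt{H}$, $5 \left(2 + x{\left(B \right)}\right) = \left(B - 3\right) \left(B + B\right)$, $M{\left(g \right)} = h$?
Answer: $- \frac{3857}{34387} - \frac{3 \sqrt{14}}{10625} \approx -0.11322$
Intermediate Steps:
$M{\left(g \right)} = -1$
$x{\left(B \right)} = -2 + \frac{2 B \left(-3 + B\right)}{5}$ ($x{\left(B \right)} = -2 + \frac{\left(B - 3\right) \left(B + B\right)}{5} = -2 + \frac{\left(-3 + B\right) 2 B}{5} = -2 + \frac{2 B \left(-3 + B\right)}{5}$)
$X{\left(H \right)} = - \frac{2 \sqrt{H}}{5}$ ($X{\left(H \right)} = \left(-2 - - \frac{6}{5} + \frac{2 \left(-1\right)^{2}}{5}\right) \sqrt{H} = \left(-2 + \frac{6}{5} + \frac{2}{5} \cdot 1\right) \sqrt{H} = \left(-2 + \frac{6}{5} + \frac{2}{5}\right) \sqrt{H} = - \frac{2 \sqrt{H}}{5}$)
$\frac{X{\left(126 \right)}}{4250} + \frac{3857}{-34387} = \frac{\left(- \frac{2}{5}\right) \sqrt{126}}{4250} + \frac{3857}{-34387} = - \frac{2 \cdot 3 \sqrt{14}}{5} \cdot \frac{1}{4250} + 3857 \left(- \frac{1}{34387}\right) = - \frac{6 \sqrt{14}}{5} \cdot \frac{1}{4250} - \frac{3857}{34387} = - \frac{3 \sqrt{14}}{10625} - \frac{3857}{34387} = - \frac{3857}{34387} - \frac{3 \sqrt{14}}{10625}$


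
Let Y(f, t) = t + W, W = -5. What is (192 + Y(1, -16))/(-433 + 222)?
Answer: -171/211 ≈ -0.81043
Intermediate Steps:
Y(f, t) = -5 + t (Y(f, t) = t - 5 = -5 + t)
(192 + Y(1, -16))/(-433 + 222) = (192 + (-5 - 16))/(-433 + 222) = (192 - 21)/(-211) = 171*(-1/211) = -171/211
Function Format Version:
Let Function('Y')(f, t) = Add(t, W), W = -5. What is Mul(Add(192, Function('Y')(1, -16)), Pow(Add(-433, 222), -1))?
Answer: Rational(-171, 211) ≈ -0.81043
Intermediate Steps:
Function('Y')(f, t) = Add(-5, t) (Function('Y')(f, t) = Add(t, -5) = Add(-5, t))
Mul(Add(192, Function('Y')(1, -16)), Pow(Add(-433, 222), -1)) = Mul(Add(192, Add(-5, -16)), Pow(Add(-433, 222), -1)) = Mul(Add(192, -21), Pow(-211, -1)) = Mul(171, Rational(-1, 211)) = Rational(-171, 211)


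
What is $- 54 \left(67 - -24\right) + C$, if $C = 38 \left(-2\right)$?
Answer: $-4990$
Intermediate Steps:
$C = -76$
$- 54 \left(67 - -24\right) + C = - 54 \left(67 - -24\right) - 76 = - 54 \left(67 + 24\right) - 76 = \left(-54\right) 91 - 76 = -4914 - 76 = -4990$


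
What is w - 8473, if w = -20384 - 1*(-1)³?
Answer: -28856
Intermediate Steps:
w = -20383 (w = -20384 - 1*(-1) = -20384 + 1 = -20383)
w - 8473 = -20383 - 8473 = -28856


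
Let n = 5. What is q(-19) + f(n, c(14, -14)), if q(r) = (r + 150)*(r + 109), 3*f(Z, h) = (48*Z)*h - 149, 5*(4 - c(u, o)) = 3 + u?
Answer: 35365/3 ≈ 11788.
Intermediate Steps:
c(u, o) = 17/5 - u/5 (c(u, o) = 4 - (3 + u)/5 = 4 + (-⅗ - u/5) = 17/5 - u/5)
f(Z, h) = -149/3 + 16*Z*h (f(Z, h) = ((48*Z)*h - 149)/3 = (48*Z*h - 149)/3 = (-149 + 48*Z*h)/3 = -149/3 + 16*Z*h)
q(r) = (109 + r)*(150 + r) (q(r) = (150 + r)*(109 + r) = (109 + r)*(150 + r))
q(-19) + f(n, c(14, -14)) = (16350 + (-19)² + 259*(-19)) + (-149/3 + 16*5*(17/5 - ⅕*14)) = (16350 + 361 - 4921) + (-149/3 + 16*5*(17/5 - 14/5)) = 11790 + (-149/3 + 16*5*(⅗)) = 11790 + (-149/3 + 48) = 11790 - 5/3 = 35365/3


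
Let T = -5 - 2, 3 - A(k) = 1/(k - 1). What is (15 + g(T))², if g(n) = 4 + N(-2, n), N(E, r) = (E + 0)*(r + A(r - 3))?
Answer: 87025/121 ≈ 719.21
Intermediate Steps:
A(k) = 3 - 1/(-1 + k) (A(k) = 3 - 1/(k - 1) = 3 - 1/(-1 + k))
N(E, r) = E*(r + (-13 + 3*r)/(-4 + r)) (N(E, r) = (E + 0)*(r + (-4 + 3*(r - 3))/(-1 + (r - 3))) = E*(r + (-4 + 3*(-3 + r))/(-1 + (-3 + r))) = E*(r + (-4 + (-9 + 3*r))/(-4 + r)) = E*(r + (-13 + 3*r)/(-4 + r)))
T = -7
g(n) = 4 - 2*(-13 + n² - n)/(-4 + n)
(15 + g(T))² = (15 + 2*(5 - 1*(-7)² + 3*(-7))/(-4 - 7))² = (15 + 2*(5 - 1*49 - 21)/(-11))² = (15 + 2*(-1/11)*(5 - 49 - 21))² = (15 + 2*(-1/11)*(-65))² = (15 + 130/11)² = (295/11)² = 87025/121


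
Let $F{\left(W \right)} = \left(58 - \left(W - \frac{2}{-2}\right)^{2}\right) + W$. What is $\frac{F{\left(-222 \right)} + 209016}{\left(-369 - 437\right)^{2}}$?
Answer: $\frac{160011}{649636} \approx 0.24631$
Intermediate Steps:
$F{\left(W \right)} = 58 + W - \left(1 + W\right)^{2}$ ($F{\left(W \right)} = \left(58 - \left(W - -1\right)^{2}\right) + W = \left(58 - \left(W + 1\right)^{2}\right) + W = \left(58 - \left(1 + W\right)^{2}\right) + W = 58 + W - \left(1 + W\right)^{2}$)
$\frac{F{\left(-222 \right)} + 209016}{\left(-369 - 437\right)^{2}} = \frac{\left(57 - -222 - \left(-222\right)^{2}\right) + 209016}{\left(-369 - 437\right)^{2}} = \frac{\left(57 + 222 - 49284\right) + 209016}{\left(-806\right)^{2}} = \frac{\left(57 + 222 - 49284\right) + 209016}{649636} = \left(-49005 + 209016\right) \frac{1}{649636} = 160011 \cdot \frac{1}{649636} = \frac{160011}{649636}$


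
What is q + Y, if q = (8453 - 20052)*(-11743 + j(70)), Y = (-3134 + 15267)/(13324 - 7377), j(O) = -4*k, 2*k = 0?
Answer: 810023380112/5947 ≈ 1.3621e+8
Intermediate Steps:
k = 0 (k = (1/2)*0 = 0)
j(O) = 0 (j(O) = -4*0 = 0)
Y = 12133/5947 ≈ 2.0402
q = 136207057 (q = (8453 - 20052)*(-11743 + 0) = -11599*(-11743) = 136207057)
q + Y = 136207057 + 12133/5947 = 810023380112/5947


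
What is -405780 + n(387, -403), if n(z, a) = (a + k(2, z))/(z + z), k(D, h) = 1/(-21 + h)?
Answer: -114951129017/283284 ≈ -4.0578e+5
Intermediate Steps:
n(z, a) = (a + 1/(-21 + z))/(2*z) (n(z, a) = (a + 1/(-21 + z))/(z + z) = (a + 1/(-21 + z))/((2*z)) = (a + 1/(-21 + z))*(1/(2*z)) = (a + 1/(-21 + z))/(2*z))
-405780 + n(387, -403) = -405780 + (1/2)*(1 - 403*(-21 + 387))/(387*(-21 + 387)) = -405780 + (1/2)*(1/387)*(1 - 403*366)/366 = -405780 + (1/2)*(1/387)*(1/366)*(1 - 147498) = -405780 + (1/2)*(1/387)*(1/366)*(-147497) = -405780 - 147497/283284 = -114951129017/283284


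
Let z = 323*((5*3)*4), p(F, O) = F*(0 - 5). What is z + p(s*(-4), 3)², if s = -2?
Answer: 20980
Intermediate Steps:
p(F, O) = -5*F (p(F, O) = F*(-5) = -5*F)
z = 19380 (z = 323*(15*4) = 323*60 = 19380)
z + p(s*(-4), 3)² = 19380 + (-(-10)*(-4))² = 19380 + (-5*8)² = 19380 + (-40)² = 19380 + 1600 = 20980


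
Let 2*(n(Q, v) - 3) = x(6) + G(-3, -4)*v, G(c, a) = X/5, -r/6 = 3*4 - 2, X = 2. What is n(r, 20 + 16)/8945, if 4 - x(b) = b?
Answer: 46/44725 ≈ 0.0010285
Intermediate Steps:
r = -60 (r = -6*(3*4 - 2) = -6*(12 - 2) = -6*10 = -60)
G(c, a) = 2/5
x(b) = 4 - b
n(Q, v) = 2 + v/5 (n(Q, v) = 3 + ((4 - 1*6) + 2*v/5)/2 = 3 + ((4 - 6) + 2*v/5)/2 = 3 + (-2 + 2*v/5)/2 = 3 + (-1 + v/5) = 2 + v/5)
n(r, 20 + 16)/8945 = (2 + (20 + 16)/5)/8945 = (2 + (1/5)*36)*(1/8945) = (2 + 36/5)*(1/8945) = (46/5)*(1/8945) = 46/44725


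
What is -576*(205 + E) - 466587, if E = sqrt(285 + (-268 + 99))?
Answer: -584667 - 1152*sqrt(29) ≈ -5.9087e+5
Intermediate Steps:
E = 2*sqrt(29) (E = sqrt(285 - 169) = sqrt(116) = 2*sqrt(29) ≈ 10.770)
-576*(205 + E) - 466587 = -576*(205 + 2*sqrt(29)) - 466587 = (-118080 - 1152*sqrt(29)) - 466587 = -584667 - 1152*sqrt(29)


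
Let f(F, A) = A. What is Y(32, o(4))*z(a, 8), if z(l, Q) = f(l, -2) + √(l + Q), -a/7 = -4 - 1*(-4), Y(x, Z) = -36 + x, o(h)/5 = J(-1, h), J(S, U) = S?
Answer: 8 - 8*√2 ≈ -3.3137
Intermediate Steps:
o(h) = -5 (o(h) = 5*(-1) = -5)
a = 0 (a = -7*(-4 - 1*(-4)) = -7*(-4 + 4) = -7*0 = 0)
z(l, Q) = -2 + √(Q + l) (z(l, Q) = -2 + √(l + Q) = -2 + √(Q + l))
Y(32, o(4))*z(a, 8) = (-36 + 32)*(-2 + √(8 + 0)) = -4*(-2 + √8) = -4*(-2 + 2*√2) = 8 - 8*√2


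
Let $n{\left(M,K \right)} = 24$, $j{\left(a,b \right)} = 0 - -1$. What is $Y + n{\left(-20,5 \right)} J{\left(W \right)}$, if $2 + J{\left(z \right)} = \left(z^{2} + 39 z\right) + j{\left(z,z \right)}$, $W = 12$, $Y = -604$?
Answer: $14060$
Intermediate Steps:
$j{\left(a,b \right)} = 1$ ($j{\left(a,b \right)} = 0 + 1 = 1$)
$J{\left(z \right)} = -1 + z^{2} + 39 z$ ($J{\left(z \right)} = -2 + \left(\left(z^{2} + 39 z\right) + 1\right) = -2 + \left(1 + z^{2} + 39 z\right) = -1 + z^{2} + 39 z$)
$Y + n{\left(-20,5 \right)} J{\left(W \right)} = -604 + 24 \left(-1 + 12^{2} + 39 \cdot 12\right) = -604 + 24 \left(-1 + 144 + 468\right) = -604 + 24 \cdot 611 = -604 + 14664 = 14060$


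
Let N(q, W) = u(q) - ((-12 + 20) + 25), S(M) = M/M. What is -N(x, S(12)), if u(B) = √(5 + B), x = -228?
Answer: 33 - I*√223 ≈ 33.0 - 14.933*I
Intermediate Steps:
S(M) = 1
N(q, W) = -33 + √(5 + q) (N(q, W) = √(5 + q) - ((-12 + 20) + 25) = √(5 + q) - (8 + 25) = √(5 + q) - 1*33 = √(5 + q) - 33 = -33 + √(5 + q))
-N(x, S(12)) = -(-33 + √(5 - 228)) = -(-33 + √(-223)) = -(-33 + I*√223) = 33 - I*√223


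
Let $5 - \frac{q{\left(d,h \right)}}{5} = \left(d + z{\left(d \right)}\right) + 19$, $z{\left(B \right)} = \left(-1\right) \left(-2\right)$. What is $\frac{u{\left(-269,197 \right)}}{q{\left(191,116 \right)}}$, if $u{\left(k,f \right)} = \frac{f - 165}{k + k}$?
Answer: $\frac{16}{278415} \approx 5.7468 \cdot 10^{-5}$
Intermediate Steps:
$z{\left(B \right)} = 2$
$q{\left(d,h \right)} = -80 - 5 d$ ($q{\left(d,h \right)} = 25 - 5 \left(\left(d + 2\right) + 19\right) = 25 - 5 \left(\left(2 + d\right) + 19\right) = 25 - 5 \left(21 + d\right) = 25 - \left(105 + 5 d\right) = -80 - 5 d$)
$u{\left(k,f \right)} = \frac{-165 + f}{2 k}$
$\frac{u{\left(-269,197 \right)}}{q{\left(191,116 \right)}} = \frac{\frac{1}{2} \frac{1}{-269} \left(-165 + 197\right)}{-80 - 955} = \frac{\frac{1}{2} \left(- \frac{1}{269}\right) 32}{-80 - 955} = - \frac{16}{269 \left(-1035\right)} = \left(- \frac{16}{269}\right) \left(- \frac{1}{1035}\right) = \frac{16}{278415}$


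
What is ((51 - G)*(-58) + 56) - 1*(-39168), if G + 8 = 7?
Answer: 36208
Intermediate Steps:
G = -1 (G = -8 + 7 = -1)
((51 - G)*(-58) + 56) - 1*(-39168) = ((51 - 1*(-1))*(-58) + 56) - 1*(-39168) = ((51 + 1)*(-58) + 56) + 39168 = (52*(-58) + 56) + 39168 = (-3016 + 56) + 39168 = -2960 + 39168 = 36208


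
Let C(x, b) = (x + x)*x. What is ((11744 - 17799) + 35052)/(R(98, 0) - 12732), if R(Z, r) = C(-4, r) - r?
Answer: -28997/12700 ≈ -2.2832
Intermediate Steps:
C(x, b) = 2*x² (C(x, b) = (2*x)*x = 2*x²)
R(Z, r) = 32 - r (R(Z, r) = 2*(-4)² - r = 2*16 - r = 32 - r)
((11744 - 17799) + 35052)/(R(98, 0) - 12732) = ((11744 - 17799) + 35052)/((32 - 1*0) - 12732) = (-6055 + 35052)/((32 + 0) - 12732) = 28997/(32 - 12732) = 28997/(-12700) = 28997*(-1/12700) = -28997/12700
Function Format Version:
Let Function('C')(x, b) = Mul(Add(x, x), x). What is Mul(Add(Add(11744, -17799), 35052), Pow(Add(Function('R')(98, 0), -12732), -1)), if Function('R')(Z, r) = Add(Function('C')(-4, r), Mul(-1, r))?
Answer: Rational(-28997, 12700) ≈ -2.2832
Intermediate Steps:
Function('C')(x, b) = Mul(2, Pow(x, 2)) (Function('C')(x, b) = Mul(Mul(2, x), x) = Mul(2, Pow(x, 2)))
Function('R')(Z, r) = Add(32, Mul(-1, r)) (Function('R')(Z, r) = Add(Mul(2, Pow(-4, 2)), Mul(-1, r)) = Add(Mul(2, 16), Mul(-1, r)) = Add(32, Mul(-1, r)))
Mul(Add(Add(11744, -17799), 35052), Pow(Add(Function('R')(98, 0), -12732), -1)) = Mul(Add(Add(11744, -17799), 35052), Pow(Add(Add(32, Mul(-1, 0)), -12732), -1)) = Mul(Add(-6055, 35052), Pow(Add(Add(32, 0), -12732), -1)) = Mul(28997, Pow(Add(32, -12732), -1)) = Mul(28997, Pow(-12700, -1)) = Mul(28997, Rational(-1, 12700)) = Rational(-28997, 12700)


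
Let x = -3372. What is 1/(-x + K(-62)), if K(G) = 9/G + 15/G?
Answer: 31/104520 ≈ 0.00029659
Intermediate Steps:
K(G) = 24/G
1/(-x + K(-62)) = 1/(-1*(-3372) + 24/(-62)) = 1/(3372 + 24*(-1/62)) = 1/(3372 - 12/31) = 1/(104520/31) = 31/104520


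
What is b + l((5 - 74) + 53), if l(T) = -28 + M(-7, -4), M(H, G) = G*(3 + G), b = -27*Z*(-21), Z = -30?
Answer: -17034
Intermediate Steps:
b = -17010 (b = -27*(-30)*(-21) = 810*(-21) = -17010)
l(T) = -24 (l(T) = -28 - 4*(3 - 4) = -28 - 4*(-1) = -28 + 4 = -24)
b + l((5 - 74) + 53) = -17010 - 24 = -17034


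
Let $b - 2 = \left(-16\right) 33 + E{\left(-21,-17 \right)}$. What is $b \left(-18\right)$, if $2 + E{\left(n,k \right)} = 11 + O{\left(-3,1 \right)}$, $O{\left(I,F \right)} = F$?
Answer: $9288$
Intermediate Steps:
$E{\left(n,k \right)} = 10$ ($E{\left(n,k \right)} = -2 + \left(11 + 1\right) = -2 + 12 = 10$)
$b = -516$ ($b = 2 + \left(\left(-16\right) 33 + 10\right) = 2 + \left(-528 + 10\right) = 2 - 518 = -516$)
$b \left(-18\right) = \left(-516\right) \left(-18\right) = 9288$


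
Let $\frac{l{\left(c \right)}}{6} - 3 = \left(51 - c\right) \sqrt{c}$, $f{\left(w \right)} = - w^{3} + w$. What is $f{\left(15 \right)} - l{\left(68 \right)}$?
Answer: $-3378 + 204 \sqrt{17} \approx -2536.9$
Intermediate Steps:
$f{\left(w \right)} = w - w^{3}$
$l{\left(c \right)} = 18 + 6 \sqrt{c} \left(51 - c\right)$ ($l{\left(c \right)} = 18 + 6 \left(51 - c\right) \sqrt{c} = 18 + 6 \sqrt{c} \left(51 - c\right)$)
$f{\left(15 \right)} - l{\left(68 \right)} = \left(15 - 15^{3}\right) - \left(18 - 6 \cdot 68^{\frac{3}{2}} + 306 \sqrt{68}\right) = \left(15 - 3375\right) - \left(18 - 6 \cdot 136 \sqrt{17} + 306 \cdot 2 \sqrt{17}\right) = \left(15 - 3375\right) - \left(18 - 816 \sqrt{17} + 612 \sqrt{17}\right) = -3360 - \left(18 - 204 \sqrt{17}\right) = -3378 + 204 \sqrt{17}$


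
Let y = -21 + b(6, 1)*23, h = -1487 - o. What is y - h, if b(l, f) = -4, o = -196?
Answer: 1178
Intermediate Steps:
h = -1291 (h = -1487 - 1*(-196) = -1487 + 196 = -1291)
y = -113 (y = -21 - 4*23 = -21 - 92 = -113)
y - h = -113 - 1*(-1291) = -113 + 1291 = 1178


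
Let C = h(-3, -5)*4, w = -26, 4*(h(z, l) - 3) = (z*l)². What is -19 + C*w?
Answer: -6181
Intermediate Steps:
h(z, l) = 3 + l²*z²/4 (h(z, l) = 3 + (z*l)²/4 = 3 + (l*z)²/4 = 3 + (l²*z²)/4 = 3 + l²*z²/4)
C = 237 (C = (3 + (¼)*(-5)²*(-3)²)*4 = (3 + (¼)*25*9)*4 = (3 + 225/4)*4 = (237/4)*4 = 237)
-19 + C*w = -19 + 237*(-26) = -19 - 6162 = -6181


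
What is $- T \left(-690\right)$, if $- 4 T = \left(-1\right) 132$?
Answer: $22770$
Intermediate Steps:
$T = 33$ ($T = - \frac{\left(-1\right) 132}{4} = \left(- \frac{1}{4}\right) \left(-132\right) = 33$)
$- T \left(-690\right) = \left(-1\right) 33 \left(-690\right) = \left(-33\right) \left(-690\right) = 22770$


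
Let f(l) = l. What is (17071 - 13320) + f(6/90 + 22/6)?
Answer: 56321/15 ≈ 3754.7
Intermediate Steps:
(17071 - 13320) + f(6/90 + 22/6) = (17071 - 13320) + (6/90 + 22/6) = 3751 + (6*(1/90) + 22*(⅙)) = 3751 + (1/15 + 11/3) = 3751 + 56/15 = 56321/15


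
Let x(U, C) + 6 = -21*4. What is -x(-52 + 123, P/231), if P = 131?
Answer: 90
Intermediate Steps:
x(U, C) = -90 (x(U, C) = -6 - 21*4 = -6 - 84 = -90)
-x(-52 + 123, P/231) = -1*(-90) = 90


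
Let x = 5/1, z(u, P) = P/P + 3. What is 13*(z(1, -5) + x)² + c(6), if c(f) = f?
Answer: 1059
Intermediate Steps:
z(u, P) = 4 (z(u, P) = 1 + 3 = 4)
x = 5 (x = 5*1 = 5)
13*(z(1, -5) + x)² + c(6) = 13*(4 + 5)² + 6 = 13*9² + 6 = 13*81 + 6 = 1053 + 6 = 1059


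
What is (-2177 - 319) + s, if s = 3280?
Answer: 784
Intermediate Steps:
(-2177 - 319) + s = (-2177 - 319) + 3280 = -2496 + 3280 = 784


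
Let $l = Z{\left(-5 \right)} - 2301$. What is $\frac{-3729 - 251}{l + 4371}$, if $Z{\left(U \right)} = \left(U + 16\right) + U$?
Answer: $- \frac{995}{519} \approx -1.9171$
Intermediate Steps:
$Z{\left(U \right)} = 16 + 2 U$ ($Z{\left(U \right)} = \left(16 + U\right) + U = 16 + 2 U$)
$l = -2295$ ($l = \left(16 + 2 \left(-5\right)\right) - 2301 = \left(16 - 10\right) - 2301 = 6 - 2301 = -2295$)
$\frac{-3729 - 251}{l + 4371} = \frac{-3729 - 251}{-2295 + 4371} = - \frac{3980}{2076} = \left(-3980\right) \frac{1}{2076} = - \frac{995}{519}$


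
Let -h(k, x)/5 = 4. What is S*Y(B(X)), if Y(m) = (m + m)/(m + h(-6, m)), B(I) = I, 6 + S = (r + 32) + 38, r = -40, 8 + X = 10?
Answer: -16/3 ≈ -5.3333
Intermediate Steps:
X = 2 (X = -8 + 10 = 2)
h(k, x) = -20 (h(k, x) = -5*4 = -20)
S = 24 (S = -6 + ((-40 + 32) + 38) = -6 + (-8 + 38) = -6 + 30 = 24)
Y(m) = 2*m/(-20 + m) (Y(m) = (m + m)/(m - 20) = (2*m)/(-20 + m) = 2*m/(-20 + m))
S*Y(B(X)) = 24*(2*2/(-20 + 2)) = 24*(2*2/(-18)) = 24*(2*2*(-1/18)) = 24*(-2/9) = -16/3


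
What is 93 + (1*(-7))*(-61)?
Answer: 520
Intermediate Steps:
93 + (1*(-7))*(-61) = 93 - 7*(-61) = 93 + 427 = 520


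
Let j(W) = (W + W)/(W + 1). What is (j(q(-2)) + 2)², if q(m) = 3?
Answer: 49/4 ≈ 12.250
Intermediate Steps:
j(W) = 2*W/(1 + W) (j(W) = (2*W)/(1 + W) = 2*W/(1 + W))
(j(q(-2)) + 2)² = (2*3/(1 + 3) + 2)² = (2*3/4 + 2)² = (2*3*(¼) + 2)² = (3/2 + 2)² = (7/2)² = 49/4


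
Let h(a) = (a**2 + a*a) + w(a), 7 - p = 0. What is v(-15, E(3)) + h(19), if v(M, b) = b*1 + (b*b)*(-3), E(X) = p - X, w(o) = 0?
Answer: 678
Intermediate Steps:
p = 7 (p = 7 - 1*0 = 7 + 0 = 7)
E(X) = 7 - X
h(a) = 2*a**2 (h(a) = (a**2 + a*a) + 0 = (a**2 + a**2) + 0 = 2*a**2 + 0 = 2*a**2)
v(M, b) = b - 3*b**2 (v(M, b) = b + b**2*(-3) = b - 3*b**2)
v(-15, E(3)) + h(19) = (7 - 1*3)*(1 - 3*(7 - 1*3)) + 2*19**2 = (7 - 3)*(1 - 3*(7 - 3)) + 2*361 = 4*(1 - 3*4) + 722 = 4*(1 - 12) + 722 = 4*(-11) + 722 = -44 + 722 = 678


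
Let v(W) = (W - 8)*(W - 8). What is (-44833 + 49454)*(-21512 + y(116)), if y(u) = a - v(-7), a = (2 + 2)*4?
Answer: -100372741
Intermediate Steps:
v(W) = (-8 + W)² (v(W) = (-8 + W)*(-8 + W) = (-8 + W)²)
a = 16 (a = 4*4 = 16)
y(u) = -209 (y(u) = 16 - (-8 - 7)² = 16 - 1*(-15)² = 16 - 1*225 = 16 - 225 = -209)
(-44833 + 49454)*(-21512 + y(116)) = (-44833 + 49454)*(-21512 - 209) = 4621*(-21721) = -100372741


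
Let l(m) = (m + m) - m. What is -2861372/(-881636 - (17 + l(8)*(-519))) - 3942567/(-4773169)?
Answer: 17117418612935/4188460570669 ≈ 4.0868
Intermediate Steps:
l(m) = m (l(m) = 2*m - m = m)
-2861372/(-881636 - (17 + l(8)*(-519))) - 3942567/(-4773169) = -2861372/(-881636 - (17 + 8*(-519))) - 3942567/(-4773169) = -2861372/(-881636 - (17 - 4152)) - 3942567*(-1/4773169) = -2861372/(-881636 - 1*(-4135)) + 3942567/4773169 = -2861372/(-881636 + 4135) + 3942567/4773169 = -2861372/(-877501) + 3942567/4773169 = -2861372*(-1/877501) + 3942567/4773169 = 2861372/877501 + 3942567/4773169 = 17117418612935/4188460570669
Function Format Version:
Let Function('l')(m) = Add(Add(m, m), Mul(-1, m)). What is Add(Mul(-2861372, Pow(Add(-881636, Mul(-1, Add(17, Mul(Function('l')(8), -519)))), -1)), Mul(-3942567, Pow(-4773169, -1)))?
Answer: Rational(17117418612935, 4188460570669) ≈ 4.0868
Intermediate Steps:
Function('l')(m) = m (Function('l')(m) = Add(Mul(2, m), Mul(-1, m)) = m)
Add(Mul(-2861372, Pow(Add(-881636, Mul(-1, Add(17, Mul(Function('l')(8), -519)))), -1)), Mul(-3942567, Pow(-4773169, -1))) = Add(Mul(-2861372, Pow(Add(-881636, Mul(-1, Add(17, Mul(8, -519)))), -1)), Mul(-3942567, Pow(-4773169, -1))) = Add(Mul(-2861372, Pow(Add(-881636, Mul(-1, Add(17, -4152))), -1)), Mul(-3942567, Rational(-1, 4773169))) = Add(Mul(-2861372, Pow(Add(-881636, Mul(-1, -4135)), -1)), Rational(3942567, 4773169)) = Add(Mul(-2861372, Pow(Add(-881636, 4135), -1)), Rational(3942567, 4773169)) = Add(Mul(-2861372, Pow(-877501, -1)), Rational(3942567, 4773169)) = Add(Mul(-2861372, Rational(-1, 877501)), Rational(3942567, 4773169)) = Add(Rational(2861372, 877501), Rational(3942567, 4773169)) = Rational(17117418612935, 4188460570669)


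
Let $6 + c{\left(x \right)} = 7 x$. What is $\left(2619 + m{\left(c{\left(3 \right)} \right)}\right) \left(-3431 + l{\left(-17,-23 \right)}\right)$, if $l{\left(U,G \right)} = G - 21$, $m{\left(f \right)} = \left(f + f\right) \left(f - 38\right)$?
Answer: $-6703275$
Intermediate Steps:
$c{\left(x \right)} = -6 + 7 x$
$m{\left(f \right)} = 2 f \left(-38 + f\right)$
$l{\left(U,G \right)} = -21 + G$ ($l{\left(U,G \right)} = G - 21 = -21 + G$)
$\left(2619 + m{\left(c{\left(3 \right)} \right)}\right) \left(-3431 + l{\left(-17,-23 \right)}\right) = \left(2619 + 2 \left(-6 + 7 \cdot 3\right) \left(-38 + \left(-6 + 7 \cdot 3\right)\right)\right) \left(-3431 - 44\right) = \left(2619 + 2 \left(-6 + 21\right) \left(-38 + \left(-6 + 21\right)\right)\right) \left(-3431 - 44\right) = \left(2619 + 2 \cdot 15 \left(-38 + 15\right)\right) \left(-3475\right) = \left(2619 + 2 \cdot 15 \left(-23\right)\right) \left(-3475\right) = \left(2619 - 690\right) \left(-3475\right) = 1929 \left(-3475\right) = -6703275$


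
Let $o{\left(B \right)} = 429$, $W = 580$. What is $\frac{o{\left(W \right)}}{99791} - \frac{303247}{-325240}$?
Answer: $\frac{30400849337}{32456024840} \approx 0.93668$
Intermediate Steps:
$\frac{o{\left(W \right)}}{99791} - \frac{303247}{-325240} = \frac{429}{99791} - \frac{303247}{-325240} = 429 \cdot \frac{1}{99791} - - \frac{303247}{325240} = \frac{429}{99791} + \frac{303247}{325240} = \frac{30400849337}{32456024840}$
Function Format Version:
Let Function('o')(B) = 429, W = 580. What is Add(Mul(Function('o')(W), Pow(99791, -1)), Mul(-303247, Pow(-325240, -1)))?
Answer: Rational(30400849337, 32456024840) ≈ 0.93668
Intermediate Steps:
Add(Mul(Function('o')(W), Pow(99791, -1)), Mul(-303247, Pow(-325240, -1))) = Add(Mul(429, Pow(99791, -1)), Mul(-303247, Pow(-325240, -1))) = Add(Mul(429, Rational(1, 99791)), Mul(-303247, Rational(-1, 325240))) = Add(Rational(429, 99791), Rational(303247, 325240)) = Rational(30400849337, 32456024840)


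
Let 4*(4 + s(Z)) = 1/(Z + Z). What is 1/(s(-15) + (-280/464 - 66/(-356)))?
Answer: -309720/1370941 ≈ -0.22592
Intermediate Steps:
s(Z) = -4 + 1/(8*Z) (s(Z) = -4 + 1/(4*(Z + Z)) = -4 + 1/(4*((2*Z))) = -4 + (1/(2*Z))/4 = -4 + 1/(8*Z))
1/(s(-15) + (-280/464 - 66/(-356))) = 1/((-4 + (1/8)/(-15)) + (-280/464 - 66/(-356))) = 1/((-4 + (1/8)*(-1/15)) + (-280*1/464 - 66*(-1/356))) = 1/((-4 - 1/120) + (-35/58 + 33/178)) = 1/(-481/120 - 1079/2581) = 1/(-1370941/309720) = -309720/1370941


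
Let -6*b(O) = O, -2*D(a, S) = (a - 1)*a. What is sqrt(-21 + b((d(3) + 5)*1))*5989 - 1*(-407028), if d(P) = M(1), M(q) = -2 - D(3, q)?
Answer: 407028 + 5989*I*sqrt(22) ≈ 4.0703e+5 + 28091.0*I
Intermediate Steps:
D(a, S) = -a*(-1 + a)/2 (D(a, S) = -(a - 1)*a/2 = -(-1 + a)*a/2 = -a*(-1 + a)/2)
M(q) = 1 (M(q) = -2 - 3*(1 - 1*3)/2 = -2 - 3*(1 - 3)/2 = -2 - 3*(-2)/2 = -2 - 1*(-3) = -2 + 3 = 1)
d(P) = 1
b(O) = -O/6
sqrt(-21 + b((d(3) + 5)*1))*5989 - 1*(-407028) = sqrt(-21 - (1 + 5)/6)*5989 - 1*(-407028) = sqrt(-21 - 1)*5989 + 407028 = sqrt(-22)*5989 + 407028 = (I*sqrt(22))*5989 + 407028 = 5989*I*sqrt(22) + 407028 = 407028 + 5989*I*sqrt(22)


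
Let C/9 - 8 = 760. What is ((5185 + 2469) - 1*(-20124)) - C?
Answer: 20866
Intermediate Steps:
C = 6912 (C = 72 + 9*760 = 72 + 6840 = 6912)
((5185 + 2469) - 1*(-20124)) - C = ((5185 + 2469) - 1*(-20124)) - 1*6912 = (7654 + 20124) - 6912 = 27778 - 6912 = 20866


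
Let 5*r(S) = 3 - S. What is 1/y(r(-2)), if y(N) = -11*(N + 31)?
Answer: -1/352 ≈ -0.0028409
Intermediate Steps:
r(S) = 3/5 - S/5 (r(S) = (3 - S)/5 = 3/5 - S/5)
y(N) = -341 - 11*N (y(N) = -11*(31 + N) = -341 - 11*N)
1/y(r(-2)) = 1/(-341 - 11*(3/5 - 1/5*(-2))) = 1/(-341 - 11*(3/5 + 2/5)) = 1/(-341 - 11*1) = 1/(-341 - 11) = 1/(-352) = -1/352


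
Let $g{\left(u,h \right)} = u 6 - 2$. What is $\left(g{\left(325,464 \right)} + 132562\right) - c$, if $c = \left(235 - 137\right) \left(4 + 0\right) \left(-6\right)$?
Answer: $136862$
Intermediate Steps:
$g{\left(u,h \right)} = -2 + 6 u$ ($g{\left(u,h \right)} = 6 u - 2 = -2 + 6 u$)
$c = -2352$ ($c = 98 \cdot 4 \left(-6\right) = 98 \left(-24\right) = -2352$)
$\left(g{\left(325,464 \right)} + 132562\right) - c = \left(\left(-2 + 6 \cdot 325\right) + 132562\right) - -2352 = \left(\left(-2 + 1950\right) + 132562\right) + 2352 = \left(1948 + 132562\right) + 2352 = 134510 + 2352 = 136862$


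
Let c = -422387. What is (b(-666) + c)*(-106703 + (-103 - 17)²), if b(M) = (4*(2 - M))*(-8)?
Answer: 40960656189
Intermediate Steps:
b(M) = -64 + 32*M (b(M) = (8 - 4*M)*(-8) = -64 + 32*M)
(b(-666) + c)*(-106703 + (-103 - 17)²) = ((-64 + 32*(-666)) - 422387)*(-106703 + (-103 - 17)²) = ((-64 - 21312) - 422387)*(-106703 + (-120)²) = (-21376 - 422387)*(-106703 + 14400) = -443763*(-92303) = 40960656189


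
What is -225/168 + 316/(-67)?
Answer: -22721/3752 ≈ -6.0557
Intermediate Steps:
-225/168 + 316/(-67) = -225*1/168 + 316*(-1/67) = -75/56 - 316/67 = -22721/3752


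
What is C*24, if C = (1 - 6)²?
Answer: 600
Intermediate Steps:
C = 25 (C = (-5)² = 25)
C*24 = 25*24 = 600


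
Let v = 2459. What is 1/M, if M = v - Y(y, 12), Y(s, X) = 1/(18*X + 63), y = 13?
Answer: 279/686060 ≈ 0.00040667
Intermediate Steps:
Y(s, X) = 1/(63 + 18*X)
M = 686060/279 (M = 2459 - 1/(9*(7 + 2*12)) = 2459 - 1/(9*(7 + 24)) = 2459 - 1/(9*31) = 2459 - 1*1/279 = 2459 - 1/279 = 686060/279 ≈ 2459.0)
1/M = 1/(686060/279) = 279/686060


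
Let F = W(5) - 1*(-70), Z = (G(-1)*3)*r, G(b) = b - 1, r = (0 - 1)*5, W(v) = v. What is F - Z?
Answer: 45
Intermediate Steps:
r = -5 (r = -1*5 = -5)
G(b) = -1 + b
Z = 30 (Z = ((-1 - 1)*3)*(-5) = -2*3*(-5) = -6*(-5) = 30)
F = 75 (F = 5 - 1*(-70) = 5 + 70 = 75)
F - Z = 75 - 1*30 = 75 - 30 = 45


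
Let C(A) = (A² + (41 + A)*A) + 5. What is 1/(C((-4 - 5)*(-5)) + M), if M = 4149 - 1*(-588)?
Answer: 1/10637 ≈ 9.4011e-5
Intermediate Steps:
C(A) = 5 + A² + A*(41 + A) (C(A) = (A² + A*(41 + A)) + 5 = 5 + A² + A*(41 + A))
M = 4737 (M = 4149 + 588 = 4737)
1/(C((-4 - 5)*(-5)) + M) = 1/((5 + 2*((-4 - 5)*(-5))² + 41*((-4 - 5)*(-5))) + 4737) = 1/((5 + 2*(-9*(-5))² + 41*(-9*(-5))) + 4737) = 1/((5 + 2*45² + 41*45) + 4737) = 1/((5 + 2*2025 + 1845) + 4737) = 1/((5 + 4050 + 1845) + 4737) = 1/(5900 + 4737) = 1/10637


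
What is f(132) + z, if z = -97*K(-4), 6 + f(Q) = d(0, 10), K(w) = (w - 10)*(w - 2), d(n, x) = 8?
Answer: -8146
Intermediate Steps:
K(w) = (-10 + w)*(-2 + w)
f(Q) = 2 (f(Q) = -6 + 8 = 2)
z = -8148 (z = -97*(20 + (-4)² - 12*(-4)) = -97*(20 + 16 + 48) = -97*84 = -8148)
f(132) + z = 2 - 8148 = -8146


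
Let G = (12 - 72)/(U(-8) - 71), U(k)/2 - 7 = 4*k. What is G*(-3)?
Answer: -180/121 ≈ -1.4876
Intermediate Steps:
U(k) = 14 + 8*k (U(k) = 14 + 2*(4*k) = 14 + 8*k)
G = 60/121 (G = (12 - 72)/((14 + 8*(-8)) - 71) = -60/((14 - 64) - 71) = -60/(-50 - 71) = -60/(-121) = -60*(-1/121) = 60/121 ≈ 0.49587)
G*(-3) = (60/121)*(-3) = -180/121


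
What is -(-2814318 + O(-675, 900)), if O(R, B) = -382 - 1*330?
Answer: 2815030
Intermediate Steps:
O(R, B) = -712 (O(R, B) = -382 - 330 = -712)
-(-2814318 + O(-675, 900)) = -(-2814318 - 712) = -1*(-2815030) = 2815030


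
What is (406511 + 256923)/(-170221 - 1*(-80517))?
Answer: -331717/44852 ≈ -7.3958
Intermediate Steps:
(406511 + 256923)/(-170221 - 1*(-80517)) = 663434/(-170221 + 80517) = 663434/(-89704) = 663434*(-1/89704) = -331717/44852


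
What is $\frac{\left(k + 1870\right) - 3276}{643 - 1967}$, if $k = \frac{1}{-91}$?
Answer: $\frac{127947}{120484} \approx 1.0619$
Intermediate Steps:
$k = - \frac{1}{91} \approx -0.010989$
$\frac{\left(k + 1870\right) - 3276}{643 - 1967} = \frac{\left(- \frac{1}{91} + 1870\right) - 3276}{643 - 1967} = \frac{\frac{170169}{91} - 3276}{-1324} = \left(- \frac{127947}{91}\right) \left(- \frac{1}{1324}\right) = \frac{127947}{120484}$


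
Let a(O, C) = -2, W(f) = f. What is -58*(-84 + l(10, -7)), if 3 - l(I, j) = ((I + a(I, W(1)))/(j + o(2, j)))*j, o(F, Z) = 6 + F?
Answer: 1450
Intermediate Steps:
l(I, j) = 3 - j*(-2 + I)/(8 + j) (l(I, j) = 3 - (I - 2)/(j + (6 + 2))*j = 3 - (-2 + I)/(j + 8)*j = 3 - (-2 + I)/(8 + j)*j = 3 - j*(-2 + I)/(8 + j))
-58*(-84 + l(10, -7)) = -58*(-84 + (24 + 5*(-7) - 1*10*(-7))/(8 - 7)) = -58*(-84 + (24 - 35 + 70)/1) = -58*(-84 + 1*59) = -58*(-84 + 59) = -58*(-25) = 1450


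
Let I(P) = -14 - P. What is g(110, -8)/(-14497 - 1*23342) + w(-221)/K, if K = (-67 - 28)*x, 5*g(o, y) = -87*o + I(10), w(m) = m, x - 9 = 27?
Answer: 994981/8627292 ≈ 0.11533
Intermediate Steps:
x = 36 (x = 9 + 27 = 36)
g(o, y) = -24/5 - 87*o/5 (g(o, y) = (-87*o + (-14 - 1*10))/5 = (-87*o + (-14 - 10))/5 = (-87*o - 24)/5 = (-24 - 87*o)/5 = -24/5 - 87*o/5)
K = -3420 (K = (-67 - 28)*36 = -95*36 = -3420)
g(110, -8)/(-14497 - 1*23342) + w(-221)/K = (-24/5 - 87/5*110)/(-14497 - 1*23342) - 221/(-3420) = (-24/5 - 1914)/(-14497 - 23342) - 221*(-1/3420) = -9594/5/(-37839) + 221/3420 = -9594/5*(-1/37839) + 221/3420 = 3198/63065 + 221/3420 = 994981/8627292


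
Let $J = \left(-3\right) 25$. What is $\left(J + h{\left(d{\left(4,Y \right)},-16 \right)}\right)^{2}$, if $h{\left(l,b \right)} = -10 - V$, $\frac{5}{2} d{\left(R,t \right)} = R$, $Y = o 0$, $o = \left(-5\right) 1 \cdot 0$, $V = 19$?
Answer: $10816$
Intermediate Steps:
$o = 0$ ($o = \left(-5\right) 0 = 0$)
$Y = 0$ ($Y = 0 \cdot 0 = 0$)
$d{\left(R,t \right)} = \frac{2 R}{5}$
$h{\left(l,b \right)} = -29$ ($h{\left(l,b \right)} = -10 - 19 = -29$)
$J = -75$
$\left(J + h{\left(d{\left(4,Y \right)},-16 \right)}\right)^{2} = \left(-75 - 29\right)^{2} = \left(-104\right)^{2} = 10816$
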